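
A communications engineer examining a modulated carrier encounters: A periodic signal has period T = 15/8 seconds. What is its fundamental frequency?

The fundamental frequency is the reciprocal of the period.
f = 1/T = 1/(15/8) = 8/15 Hz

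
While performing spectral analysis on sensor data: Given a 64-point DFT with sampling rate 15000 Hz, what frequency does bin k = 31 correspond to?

The frequency of DFT bin k is: f_k = k * f_s / N
f_31 = 31 * 15000 / 64 = 58125/8 Hz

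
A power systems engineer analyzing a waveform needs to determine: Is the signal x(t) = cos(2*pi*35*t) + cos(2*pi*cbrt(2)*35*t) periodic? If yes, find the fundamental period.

f1 = 35 Hz, f2 = 35*cbrt(2) Hz
Ratio f2/f1 = cbrt(2), which is irrational.
Since the frequency ratio is irrational, no common period exists.
The signal is not periodic.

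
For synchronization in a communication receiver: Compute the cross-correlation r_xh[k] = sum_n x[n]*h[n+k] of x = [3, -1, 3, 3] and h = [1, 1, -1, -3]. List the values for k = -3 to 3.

Both sequences indexed from 0 and zero outside their support.
Lags with overlap: k = -3 to 3.
  r_xh[-3] = x[3]*h[0] = 3
  r_xh[-2] = x[2]*h[0] + x[3]*h[1] = 6
  r_xh[-1] = x[1]*h[0] + x[2]*h[1] + x[3]*h[2] = -1
  r_xh[0] = x[0]*h[0] + x[1]*h[1] + x[2]*h[2] + x[3]*h[3] = -10
  r_xh[1] = x[0]*h[1] + x[1]*h[2] + x[2]*h[3] = -5
  r_xh[2] = x[0]*h[2] + x[1]*h[3] = 0
  r_xh[3] = x[0]*h[3] = -9
r_xh = [3, 6, -1, -10, -5, 0, -9] (for k = -3, ..., 3)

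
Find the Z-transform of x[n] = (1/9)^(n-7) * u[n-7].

Time-shifting property: if X(z) = Z{x[n]}, then Z{x[n-d]} = z^(-d) * X(z)
X(z) = z/(z - 1/9) for x[n] = (1/9)^n * u[n]
Z{x[n-7]} = z^(-7) * z/(z - 1/9) = z^(-6)/(z - 1/9)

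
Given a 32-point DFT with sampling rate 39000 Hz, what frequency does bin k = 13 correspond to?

The frequency of DFT bin k is: f_k = k * f_s / N
f_13 = 13 * 39000 / 32 = 63375/4 Hz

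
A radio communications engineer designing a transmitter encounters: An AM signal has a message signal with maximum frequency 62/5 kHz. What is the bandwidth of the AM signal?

In AM (double-sideband), the bandwidth is twice the message frequency.
BW = 2 * f_m = 2 * 62/5 kHz = 124/5 kHz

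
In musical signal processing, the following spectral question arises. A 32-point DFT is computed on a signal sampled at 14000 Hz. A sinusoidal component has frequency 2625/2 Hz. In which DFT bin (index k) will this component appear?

DFT frequency resolution = f_s/N = 14000/32 = 875/2 Hz
Bin index k = f_signal / resolution = 2625/2 / 875/2 = 3
The signal frequency 2625/2 Hz falls in DFT bin k = 3.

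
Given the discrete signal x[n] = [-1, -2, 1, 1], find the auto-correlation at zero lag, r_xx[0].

The auto-correlation at zero lag r_xx[0] equals the signal energy.
r_xx[0] = sum of x[n]^2 = (-1)^2 + (-2)^2 + 1^2 + 1^2
= 1 + 4 + 1 + 1 = 7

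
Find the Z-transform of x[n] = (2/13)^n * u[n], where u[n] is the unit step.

The Z-transform of a^n * u[n] is z/(z-a) for |z| > |a|.
Here a = 2/13, so X(z) = z/(z - (2/13)) = 13z/(13z - 2)
ROC: |z| > 2/13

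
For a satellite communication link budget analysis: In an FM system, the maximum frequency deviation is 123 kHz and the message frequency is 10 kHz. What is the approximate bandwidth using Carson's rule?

Carson's rule: BW = 2*(delta_f + f_m)
= 2*(123 + 10) kHz = 266 kHz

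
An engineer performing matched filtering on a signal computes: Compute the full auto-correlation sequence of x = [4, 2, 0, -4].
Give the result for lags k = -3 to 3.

r_xx[k] = sum_m x[m]*x[m+k], indexed from 0, for k = -3 to 3:
  r_xx[-3] = x[3]*x[0] = -16
  r_xx[-2] = x[2]*x[0] + x[3]*x[1] = -8
  r_xx[-1] = x[1]*x[0] + x[2]*x[1] + x[3]*x[2] = 8
  r_xx[0] = x[0]*x[0] + x[1]*x[1] + x[2]*x[2] + x[3]*x[3] = 36
  r_xx[1] = x[0]*x[1] + x[1]*x[2] + x[2]*x[3] = 8
  r_xx[2] = x[0]*x[2] + x[1]*x[3] = -8
  r_xx[3] = x[0]*x[3] = -16
r_xx = [-16, -8, 8, 36, 8, -8, -16]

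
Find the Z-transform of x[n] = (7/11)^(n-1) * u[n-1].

Time-shifting property: if X(z) = Z{x[n]}, then Z{x[n-d]} = z^(-d) * X(z)
X(z) = z/(z - 7/11) for x[n] = (7/11)^n * u[n]
Z{x[n-1]} = z^(-1) * z/(z - 7/11) = 1/(z - 7/11)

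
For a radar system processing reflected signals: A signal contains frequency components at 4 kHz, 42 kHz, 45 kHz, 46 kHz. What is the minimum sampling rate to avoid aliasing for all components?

The highest frequency component is f_max = 46 kHz.
Nyquist rate = 2 * f_max = 2 * 46 kHz = 92 kHz.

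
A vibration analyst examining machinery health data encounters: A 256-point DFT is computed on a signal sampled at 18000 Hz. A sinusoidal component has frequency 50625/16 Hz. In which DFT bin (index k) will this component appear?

DFT frequency resolution = f_s/N = 18000/256 = 1125/16 Hz
Bin index k = f_signal / resolution = 50625/16 / 1125/16 = 45
The signal frequency 50625/16 Hz falls in DFT bin k = 45.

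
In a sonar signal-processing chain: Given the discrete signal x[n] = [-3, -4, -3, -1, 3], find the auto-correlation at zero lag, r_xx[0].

The auto-correlation at zero lag r_xx[0] equals the signal energy.
r_xx[0] = sum of x[n]^2 = (-3)^2 + (-4)^2 + (-3)^2 + (-1)^2 + 3^2
= 9 + 16 + 9 + 1 + 9 = 44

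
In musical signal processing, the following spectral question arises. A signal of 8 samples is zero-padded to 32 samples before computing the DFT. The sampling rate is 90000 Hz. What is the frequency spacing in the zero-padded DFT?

Original DFT: N = 8, resolution = f_s/N = 90000/8 = 11250 Hz
Zero-padded DFT: N = 32, resolution = f_s/N = 90000/32 = 5625/2 Hz
Zero-padding interpolates the spectrum (finer frequency grid)
but does NOT improve the true spectral resolution (ability to resolve close frequencies).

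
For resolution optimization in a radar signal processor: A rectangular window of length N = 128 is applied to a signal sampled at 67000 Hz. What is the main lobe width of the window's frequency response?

For a rectangular window of length N,
the main lobe width in frequency is 2*f_s/N.
= 2*67000/128 = 8375/8 Hz
This determines the minimum frequency separation for resolving two sinusoids.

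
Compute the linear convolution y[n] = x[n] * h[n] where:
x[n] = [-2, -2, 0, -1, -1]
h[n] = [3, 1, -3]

y[n] = sum_k x[k]*h[n-k]. Output length = len(x) + len(h) - 1 = 5 + 3 - 1 = 7.
y[0] = -2*3 = -6
y[1] = -2*3 + -2*1 = -8
y[2] = 0*3 + -2*1 + -2*-3 = 4
y[3] = -1*3 + 0*1 + -2*-3 = 3
y[4] = -1*3 + -1*1 + 0*-3 = -4
y[5] = -1*1 + -1*-3 = 2
y[6] = -1*-3 = 3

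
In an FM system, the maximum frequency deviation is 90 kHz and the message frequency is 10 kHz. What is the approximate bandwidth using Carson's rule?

Carson's rule: BW = 2*(delta_f + f_m)
= 2*(90 + 10) kHz = 200 kHz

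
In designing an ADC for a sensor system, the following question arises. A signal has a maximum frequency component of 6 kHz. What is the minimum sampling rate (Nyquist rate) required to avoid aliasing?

By the Nyquist-Shannon sampling theorem,
the minimum sampling rate (Nyquist rate) must be at least 2 * f_max.
Nyquist rate = 2 * 6 kHz = 12 kHz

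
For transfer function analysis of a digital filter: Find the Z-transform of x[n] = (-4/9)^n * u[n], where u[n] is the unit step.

The Z-transform of a^n * u[n] is z/(z-a) for |z| > |a|.
Here a = -4/9, so X(z) = z/(z - (-4/9)) = 9z/(9z + 4)
ROC: |z| > 4/9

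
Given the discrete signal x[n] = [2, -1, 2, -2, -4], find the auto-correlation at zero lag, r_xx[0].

The auto-correlation at zero lag r_xx[0] equals the signal energy.
r_xx[0] = sum of x[n]^2 = 2^2 + (-1)^2 + 2^2 + (-2)^2 + (-4)^2
= 4 + 1 + 4 + 4 + 16 = 29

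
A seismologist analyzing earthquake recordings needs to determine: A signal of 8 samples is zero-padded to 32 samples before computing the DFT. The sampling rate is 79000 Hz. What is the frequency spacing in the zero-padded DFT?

Original DFT: N = 8, resolution = f_s/N = 79000/8 = 9875 Hz
Zero-padded DFT: N = 32, resolution = f_s/N = 79000/32 = 9875/4 Hz
Zero-padding interpolates the spectrum (finer frequency grid)
but does NOT improve the true spectral resolution (ability to resolve close frequencies).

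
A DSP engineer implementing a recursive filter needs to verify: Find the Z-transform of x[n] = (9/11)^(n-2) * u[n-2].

Time-shifting property: if X(z) = Z{x[n]}, then Z{x[n-d]} = z^(-d) * X(z)
X(z) = z/(z - 9/11) for x[n] = (9/11)^n * u[n]
Z{x[n-2]} = z^(-2) * z/(z - 9/11) = z^(-1)/(z - 9/11)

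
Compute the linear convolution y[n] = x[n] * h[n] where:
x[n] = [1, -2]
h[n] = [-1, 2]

y[n] = sum_k x[k]*h[n-k]. Output length = len(x) + len(h) - 1 = 2 + 2 - 1 = 3.
y[0] = 1*-1 = -1
y[1] = -2*-1 + 1*2 = 4
y[2] = -2*2 = -4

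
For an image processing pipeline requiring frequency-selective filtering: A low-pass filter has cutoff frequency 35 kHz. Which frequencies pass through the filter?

A low-pass filter passes all frequencies below the cutoff frequency 35 kHz and attenuates higher frequencies.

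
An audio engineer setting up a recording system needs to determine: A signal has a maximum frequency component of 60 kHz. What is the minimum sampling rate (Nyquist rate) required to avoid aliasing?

By the Nyquist-Shannon sampling theorem,
the minimum sampling rate (Nyquist rate) must be at least 2 * f_max.
Nyquist rate = 2 * 60 kHz = 120 kHz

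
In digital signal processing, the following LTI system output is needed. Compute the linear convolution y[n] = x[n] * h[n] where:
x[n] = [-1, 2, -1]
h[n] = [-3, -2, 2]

y[n] = sum_k x[k]*h[n-k]. Output length = len(x) + len(h) - 1 = 3 + 3 - 1 = 5.
y[0] = -1*-3 = 3
y[1] = 2*-3 + -1*-2 = -4
y[2] = -1*-3 + 2*-2 + -1*2 = -3
y[3] = -1*-2 + 2*2 = 6
y[4] = -1*2 = -2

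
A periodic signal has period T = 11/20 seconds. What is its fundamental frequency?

The fundamental frequency is the reciprocal of the period.
f = 1/T = 1/(11/20) = 20/11 Hz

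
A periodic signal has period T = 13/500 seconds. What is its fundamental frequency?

The fundamental frequency is the reciprocal of the period.
f = 1/T = 1/(13/500) = 500/13 Hz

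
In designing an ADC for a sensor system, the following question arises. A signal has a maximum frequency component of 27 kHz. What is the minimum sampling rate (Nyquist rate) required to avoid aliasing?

By the Nyquist-Shannon sampling theorem,
the minimum sampling rate (Nyquist rate) must be at least 2 * f_max.
Nyquist rate = 2 * 27 kHz = 54 kHz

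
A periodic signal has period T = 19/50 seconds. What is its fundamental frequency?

The fundamental frequency is the reciprocal of the period.
f = 1/T = 1/(19/50) = 50/19 Hz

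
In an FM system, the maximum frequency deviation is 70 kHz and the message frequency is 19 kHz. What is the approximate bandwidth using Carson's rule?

Carson's rule: BW = 2*(delta_f + f_m)
= 2*(70 + 19) kHz = 178 kHz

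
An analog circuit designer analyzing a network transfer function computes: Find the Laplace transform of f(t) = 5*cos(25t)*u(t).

Standard pair: cos(wt)*u(t) <-> s/(s^2+w^2)
With w = 25: L{5*cos(25t)*u(t)} = 5s/(s^2+625)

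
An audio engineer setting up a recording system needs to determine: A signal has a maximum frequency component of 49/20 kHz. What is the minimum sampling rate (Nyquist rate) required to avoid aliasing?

By the Nyquist-Shannon sampling theorem,
the minimum sampling rate (Nyquist rate) must be at least 2 * f_max.
Nyquist rate = 2 * 49/20 kHz = 49/10 kHz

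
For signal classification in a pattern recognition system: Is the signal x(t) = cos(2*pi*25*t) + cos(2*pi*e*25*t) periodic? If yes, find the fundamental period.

f1 = 25 Hz, f2 = 25*e Hz
Ratio f2/f1 = e, which is irrational.
Since the frequency ratio is irrational, no common period exists.
The signal is not periodic.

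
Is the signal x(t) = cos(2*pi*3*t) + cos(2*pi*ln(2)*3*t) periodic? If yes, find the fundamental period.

f1 = 3 Hz, f2 = 3*ln(2) Hz
Ratio f2/f1 = ln(2), which is irrational.
Since the frequency ratio is irrational, no common period exists.
The signal is not periodic.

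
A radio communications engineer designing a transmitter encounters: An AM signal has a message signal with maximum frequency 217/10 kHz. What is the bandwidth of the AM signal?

In AM (double-sideband), the bandwidth is twice the message frequency.
BW = 2 * f_m = 2 * 217/10 kHz = 217/5 kHz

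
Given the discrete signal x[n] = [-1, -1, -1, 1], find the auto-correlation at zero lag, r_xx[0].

The auto-correlation at zero lag r_xx[0] equals the signal energy.
r_xx[0] = sum of x[n]^2 = (-1)^2 + (-1)^2 + (-1)^2 + 1^2
= 1 + 1 + 1 + 1 = 4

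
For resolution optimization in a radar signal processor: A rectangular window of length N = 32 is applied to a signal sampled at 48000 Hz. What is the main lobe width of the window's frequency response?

For a rectangular window of length N,
the main lobe width in frequency is 2*f_s/N.
= 2*48000/32 = 3000 Hz
This determines the minimum frequency separation for resolving two sinusoids.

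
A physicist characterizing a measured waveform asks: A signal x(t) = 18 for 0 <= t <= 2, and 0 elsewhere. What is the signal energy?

Energy = integral of |x(t)|^2 dt over the signal duration
= 18^2 * 2 = 324 * 2 = 648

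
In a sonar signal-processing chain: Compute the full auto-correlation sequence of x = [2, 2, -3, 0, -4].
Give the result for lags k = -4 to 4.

r_xx[k] = sum_m x[m]*x[m+k], indexed from 0, for k = -4 to 4:
  r_xx[-4] = x[4]*x[0] = -8
  r_xx[-3] = x[3]*x[0] + x[4]*x[1] = -8
  r_xx[-2] = x[2]*x[0] + x[3]*x[1] + x[4]*x[2] = 6
  r_xx[-1] = x[1]*x[0] + x[2]*x[1] + x[3]*x[2] + x[4]*x[3] = -2
  r_xx[0] = x[0]*x[0] + x[1]*x[1] + x[2]*x[2] + x[3]*x[3] + x[4]*x[4] = 33
  r_xx[1] = x[0]*x[1] + x[1]*x[2] + x[2]*x[3] + x[3]*x[4] = -2
  r_xx[2] = x[0]*x[2] + x[1]*x[3] + x[2]*x[4] = 6
  r_xx[3] = x[0]*x[3] + x[1]*x[4] = -8
  r_xx[4] = x[0]*x[4] = -8
r_xx = [-8, -8, 6, -2, 33, -2, 6, -8, -8]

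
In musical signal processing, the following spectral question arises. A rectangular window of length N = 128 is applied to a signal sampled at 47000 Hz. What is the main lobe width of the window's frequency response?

For a rectangular window of length N,
the main lobe width in frequency is 2*f_s/N.
= 2*47000/128 = 5875/8 Hz
This determines the minimum frequency separation for resolving two sinusoids.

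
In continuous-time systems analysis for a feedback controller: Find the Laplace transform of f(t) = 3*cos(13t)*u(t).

Standard pair: cos(wt)*u(t) <-> s/(s^2+w^2)
With w = 13: L{3*cos(13t)*u(t)} = 3s/(s^2+169)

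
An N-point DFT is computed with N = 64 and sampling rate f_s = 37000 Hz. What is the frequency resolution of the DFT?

DFT frequency resolution = f_s / N
= 37000 / 64 = 4625/8 Hz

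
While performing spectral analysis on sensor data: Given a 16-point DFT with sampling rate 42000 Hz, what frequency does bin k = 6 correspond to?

The frequency of DFT bin k is: f_k = k * f_s / N
f_6 = 6 * 42000 / 16 = 15750 Hz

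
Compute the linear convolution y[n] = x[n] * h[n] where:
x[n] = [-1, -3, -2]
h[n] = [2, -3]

y[n] = sum_k x[k]*h[n-k]. Output length = len(x) + len(h) - 1 = 3 + 2 - 1 = 4.
y[0] = -1*2 = -2
y[1] = -3*2 + -1*-3 = -3
y[2] = -2*2 + -3*-3 = 5
y[3] = -2*-3 = 6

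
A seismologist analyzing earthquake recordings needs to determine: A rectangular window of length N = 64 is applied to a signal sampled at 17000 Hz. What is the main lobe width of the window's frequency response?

For a rectangular window of length N,
the main lobe width in frequency is 2*f_s/N.
= 2*17000/64 = 2125/4 Hz
This determines the minimum frequency separation for resolving two sinusoids.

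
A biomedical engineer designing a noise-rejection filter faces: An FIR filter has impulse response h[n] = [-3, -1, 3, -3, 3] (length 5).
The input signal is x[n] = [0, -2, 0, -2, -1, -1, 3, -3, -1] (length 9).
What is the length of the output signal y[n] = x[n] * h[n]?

For linear convolution, the output length is:
len(y) = len(x) + len(h) - 1 = 9 + 5 - 1 = 13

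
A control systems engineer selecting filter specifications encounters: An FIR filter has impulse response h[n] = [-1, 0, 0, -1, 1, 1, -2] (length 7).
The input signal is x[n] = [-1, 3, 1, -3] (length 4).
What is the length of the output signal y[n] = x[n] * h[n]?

For linear convolution, the output length is:
len(y) = len(x) + len(h) - 1 = 4 + 7 - 1 = 10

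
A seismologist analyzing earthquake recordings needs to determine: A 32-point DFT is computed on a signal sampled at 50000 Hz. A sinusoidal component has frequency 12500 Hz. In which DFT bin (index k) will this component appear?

DFT frequency resolution = f_s/N = 50000/32 = 3125/2 Hz
Bin index k = f_signal / resolution = 12500 / 3125/2 = 8
The signal frequency 12500 Hz falls in DFT bin k = 8.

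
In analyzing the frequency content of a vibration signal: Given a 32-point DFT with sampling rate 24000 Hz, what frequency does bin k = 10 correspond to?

The frequency of DFT bin k is: f_k = k * f_s / N
f_10 = 10 * 24000 / 32 = 7500 Hz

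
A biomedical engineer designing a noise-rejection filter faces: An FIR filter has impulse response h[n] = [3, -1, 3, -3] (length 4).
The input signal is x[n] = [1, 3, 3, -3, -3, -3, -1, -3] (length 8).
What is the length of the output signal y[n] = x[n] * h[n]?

For linear convolution, the output length is:
len(y) = len(x) + len(h) - 1 = 8 + 4 - 1 = 11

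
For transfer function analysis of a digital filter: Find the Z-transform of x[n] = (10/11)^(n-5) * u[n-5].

Time-shifting property: if X(z) = Z{x[n]}, then Z{x[n-d]} = z^(-d) * X(z)
X(z) = z/(z - 10/11) for x[n] = (10/11)^n * u[n]
Z{x[n-5]} = z^(-5) * z/(z - 10/11) = z^(-4)/(z - 10/11)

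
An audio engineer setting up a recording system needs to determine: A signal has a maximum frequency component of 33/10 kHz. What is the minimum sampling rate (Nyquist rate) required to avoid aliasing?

By the Nyquist-Shannon sampling theorem,
the minimum sampling rate (Nyquist rate) must be at least 2 * f_max.
Nyquist rate = 2 * 33/10 kHz = 33/5 kHz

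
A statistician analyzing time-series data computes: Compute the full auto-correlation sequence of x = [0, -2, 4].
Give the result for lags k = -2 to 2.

r_xx[k] = sum_m x[m]*x[m+k], indexed from 0, for k = -2 to 2:
  r_xx[-2] = x[2]*x[0] = 0
  r_xx[-1] = x[1]*x[0] + x[2]*x[1] = -8
  r_xx[0] = x[0]*x[0] + x[1]*x[1] + x[2]*x[2] = 20
  r_xx[1] = x[0]*x[1] + x[1]*x[2] = -8
  r_xx[2] = x[0]*x[2] = 0
r_xx = [0, -8, 20, -8, 0]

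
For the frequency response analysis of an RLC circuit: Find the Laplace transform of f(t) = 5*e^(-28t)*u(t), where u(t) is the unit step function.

Standard Laplace transform pair:
e^(-at)*u(t) <-> 1/(s+a)
With a = 28: L{5*e^(-28t)*u(t)} = 5/(s+28), ROC: Re(s) > -28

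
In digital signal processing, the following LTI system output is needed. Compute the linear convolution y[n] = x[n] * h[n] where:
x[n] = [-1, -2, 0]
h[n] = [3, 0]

y[n] = sum_k x[k]*h[n-k]. Output length = len(x) + len(h) - 1 = 3 + 2 - 1 = 4.
y[0] = -1*3 = -3
y[1] = -2*3 + -1*0 = -6
y[2] = 0*3 + -2*0 = 0
y[3] = 0*0 = 0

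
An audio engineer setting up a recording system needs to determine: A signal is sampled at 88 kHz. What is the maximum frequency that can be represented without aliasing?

The maximum frequency that can be represented without aliasing
is the Nyquist frequency: f_max = f_s / 2 = 88 kHz / 2 = 44 kHz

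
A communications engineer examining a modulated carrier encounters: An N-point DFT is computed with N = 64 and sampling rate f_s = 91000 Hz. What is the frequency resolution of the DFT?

DFT frequency resolution = f_s / N
= 91000 / 64 = 11375/8 Hz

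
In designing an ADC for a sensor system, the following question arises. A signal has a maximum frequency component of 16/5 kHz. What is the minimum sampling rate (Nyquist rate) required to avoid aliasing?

By the Nyquist-Shannon sampling theorem,
the minimum sampling rate (Nyquist rate) must be at least 2 * f_max.
Nyquist rate = 2 * 16/5 kHz = 32/5 kHz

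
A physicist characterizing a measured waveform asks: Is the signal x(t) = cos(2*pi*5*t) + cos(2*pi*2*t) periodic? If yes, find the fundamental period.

f1 = 5 Hz, f2 = 2 Hz
Period T1 = 1/5, T2 = 1/2
Ratio T1/T2 = 2/5, which is rational.
The signal is periodic with fundamental period T = 1/GCD(5,2) = 1 s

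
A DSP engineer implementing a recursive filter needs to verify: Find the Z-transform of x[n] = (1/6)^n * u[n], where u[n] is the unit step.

The Z-transform of a^n * u[n] is z/(z-a) for |z| > |a|.
Here a = 1/6, so X(z) = z/(z - (1/6)) = 6z/(6z - 1)
ROC: |z| > 1/6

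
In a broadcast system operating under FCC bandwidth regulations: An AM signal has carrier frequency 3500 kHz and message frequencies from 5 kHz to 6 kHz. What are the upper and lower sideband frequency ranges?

Upper sideband (USB) = fc + [fm_low, fm_high] = 3500 + [5, 6] = [3505, 3506] kHz
Lower sideband (LSB) = fc - [fm_high, fm_low] = 3500 - [6, 5] = [3494, 3495] kHz
Total occupied spectrum: 3494 kHz to 3506 kHz (plus carrier at 3500 kHz)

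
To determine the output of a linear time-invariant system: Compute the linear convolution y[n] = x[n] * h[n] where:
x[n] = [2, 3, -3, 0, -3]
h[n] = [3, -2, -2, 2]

y[n] = sum_k x[k]*h[n-k]. Output length = len(x) + len(h) - 1 = 5 + 4 - 1 = 8.
y[0] = 2*3 = 6
y[1] = 3*3 + 2*-2 = 5
y[2] = -3*3 + 3*-2 + 2*-2 = -19
y[3] = 0*3 + -3*-2 + 3*-2 + 2*2 = 4
y[4] = -3*3 + 0*-2 + -3*-2 + 3*2 = 3
y[5] = -3*-2 + 0*-2 + -3*2 = 0
y[6] = -3*-2 + 0*2 = 6
y[7] = -3*2 = -6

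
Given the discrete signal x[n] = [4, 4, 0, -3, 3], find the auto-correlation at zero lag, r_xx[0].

The auto-correlation at zero lag r_xx[0] equals the signal energy.
r_xx[0] = sum of x[n]^2 = 4^2 + 4^2 + 0^2 + (-3)^2 + 3^2
= 16 + 16 + 0 + 9 + 9 = 50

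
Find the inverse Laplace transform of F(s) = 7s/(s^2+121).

Standard pair: s/(s^2+w^2) <-> cos(wt)*u(t)
With k=7, w=11: f(t) = 7*cos(11t)*u(t)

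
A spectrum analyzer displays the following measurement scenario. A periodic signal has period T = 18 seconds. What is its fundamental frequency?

The fundamental frequency is the reciprocal of the period.
f = 1/T = 1/(18) = 1/18 Hz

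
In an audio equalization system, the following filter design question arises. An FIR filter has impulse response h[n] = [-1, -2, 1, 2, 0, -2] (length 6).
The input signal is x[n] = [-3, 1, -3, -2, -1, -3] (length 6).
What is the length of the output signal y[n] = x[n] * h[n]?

For linear convolution, the output length is:
len(y) = len(x) + len(h) - 1 = 6 + 6 - 1 = 11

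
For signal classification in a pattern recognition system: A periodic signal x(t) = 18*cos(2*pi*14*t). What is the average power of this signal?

Average power of A*cos(wt) is A^2/2.
P = 18^2 / 2 = 324/2 = 162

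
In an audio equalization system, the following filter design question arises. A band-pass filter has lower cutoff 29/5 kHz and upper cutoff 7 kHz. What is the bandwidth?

Bandwidth = f_high - f_low
= 7 kHz - 29/5 kHz = 6/5 kHz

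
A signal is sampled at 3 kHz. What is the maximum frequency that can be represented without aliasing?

The maximum frequency that can be represented without aliasing
is the Nyquist frequency: f_max = f_s / 2 = 3 kHz / 2 = 3/2 kHz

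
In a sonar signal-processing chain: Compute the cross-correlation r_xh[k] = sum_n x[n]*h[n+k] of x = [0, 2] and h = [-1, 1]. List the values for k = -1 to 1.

Both sequences indexed from 0 and zero outside their support.
Lags with overlap: k = -1 to 1.
  r_xh[-1] = x[1]*h[0] = -2
  r_xh[0] = x[0]*h[0] + x[1]*h[1] = 2
  r_xh[1] = x[0]*h[1] = 0
r_xh = [-2, 2, 0] (for k = -1, ..., 1)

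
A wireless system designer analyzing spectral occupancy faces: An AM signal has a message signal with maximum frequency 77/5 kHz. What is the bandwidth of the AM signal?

In AM (double-sideband), the bandwidth is twice the message frequency.
BW = 2 * f_m = 2 * 77/5 kHz = 154/5 kHz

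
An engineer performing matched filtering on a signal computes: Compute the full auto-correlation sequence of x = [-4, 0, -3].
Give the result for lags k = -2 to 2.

r_xx[k] = sum_m x[m]*x[m+k], indexed from 0, for k = -2 to 2:
  r_xx[-2] = x[2]*x[0] = 12
  r_xx[-1] = x[1]*x[0] + x[2]*x[1] = 0
  r_xx[0] = x[0]*x[0] + x[1]*x[1] + x[2]*x[2] = 25
  r_xx[1] = x[0]*x[1] + x[1]*x[2] = 0
  r_xx[2] = x[0]*x[2] = 12
r_xx = [12, 0, 25, 0, 12]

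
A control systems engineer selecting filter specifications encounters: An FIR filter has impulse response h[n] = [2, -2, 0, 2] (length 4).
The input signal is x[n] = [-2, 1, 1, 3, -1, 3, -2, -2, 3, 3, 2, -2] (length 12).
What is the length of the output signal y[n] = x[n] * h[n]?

For linear convolution, the output length is:
len(y) = len(x) + len(h) - 1 = 12 + 4 - 1 = 15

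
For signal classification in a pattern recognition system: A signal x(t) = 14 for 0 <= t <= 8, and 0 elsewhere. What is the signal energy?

Energy = integral of |x(t)|^2 dt over the signal duration
= 14^2 * 8 = 196 * 8 = 1568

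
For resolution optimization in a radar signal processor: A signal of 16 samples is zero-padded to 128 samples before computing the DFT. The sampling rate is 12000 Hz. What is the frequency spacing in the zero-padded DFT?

Original DFT: N = 16, resolution = f_s/N = 12000/16 = 750 Hz
Zero-padded DFT: N = 128, resolution = f_s/N = 12000/128 = 375/4 Hz
Zero-padding interpolates the spectrum (finer frequency grid)
but does NOT improve the true spectral resolution (ability to resolve close frequencies).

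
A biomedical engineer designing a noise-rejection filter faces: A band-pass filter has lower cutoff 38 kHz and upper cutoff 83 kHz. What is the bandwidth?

Bandwidth = f_high - f_low
= 83 kHz - 38 kHz = 45 kHz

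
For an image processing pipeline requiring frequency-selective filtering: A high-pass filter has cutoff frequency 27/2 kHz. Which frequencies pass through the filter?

A high-pass filter passes all frequencies above the cutoff frequency 27/2 kHz and attenuates lower frequencies.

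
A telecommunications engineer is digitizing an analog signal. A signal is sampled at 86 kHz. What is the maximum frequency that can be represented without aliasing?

The maximum frequency that can be represented without aliasing
is the Nyquist frequency: f_max = f_s / 2 = 86 kHz / 2 = 43 kHz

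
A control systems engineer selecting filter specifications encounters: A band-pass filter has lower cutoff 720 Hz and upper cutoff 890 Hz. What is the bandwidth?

Bandwidth = f_high - f_low
= 890 Hz - 720 Hz = 170 Hz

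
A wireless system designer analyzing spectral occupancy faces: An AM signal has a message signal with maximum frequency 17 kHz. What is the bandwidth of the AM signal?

In AM (double-sideband), the bandwidth is twice the message frequency.
BW = 2 * f_m = 2 * 17 kHz = 34 kHz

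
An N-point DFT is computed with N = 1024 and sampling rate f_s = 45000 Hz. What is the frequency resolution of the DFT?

DFT frequency resolution = f_s / N
= 45000 / 1024 = 5625/128 Hz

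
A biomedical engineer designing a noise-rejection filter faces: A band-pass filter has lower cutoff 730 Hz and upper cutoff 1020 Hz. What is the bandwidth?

Bandwidth = f_high - f_low
= 1020 Hz - 730 Hz = 290 Hz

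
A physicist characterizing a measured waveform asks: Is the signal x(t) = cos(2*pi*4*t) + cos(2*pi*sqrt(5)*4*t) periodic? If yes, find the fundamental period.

f1 = 4 Hz, f2 = 4*sqrt(5) Hz
Ratio f2/f1 = sqrt(5), which is irrational.
Since the frequency ratio is irrational, no common period exists.
The signal is not periodic.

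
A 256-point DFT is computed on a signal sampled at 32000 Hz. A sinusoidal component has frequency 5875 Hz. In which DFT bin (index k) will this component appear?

DFT frequency resolution = f_s/N = 32000/256 = 125 Hz
Bin index k = f_signal / resolution = 5875 / 125 = 47
The signal frequency 5875 Hz falls in DFT bin k = 47.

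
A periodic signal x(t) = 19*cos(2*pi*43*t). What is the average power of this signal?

Average power of A*cos(wt) is A^2/2.
P = 19^2 / 2 = 361/2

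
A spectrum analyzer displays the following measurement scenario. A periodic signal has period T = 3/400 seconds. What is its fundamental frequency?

The fundamental frequency is the reciprocal of the period.
f = 1/T = 1/(3/400) = 400/3 Hz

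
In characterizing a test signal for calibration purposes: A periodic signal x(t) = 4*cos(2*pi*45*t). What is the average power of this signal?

Average power of A*cos(wt) is A^2/2.
P = 4^2 / 2 = 16/2 = 8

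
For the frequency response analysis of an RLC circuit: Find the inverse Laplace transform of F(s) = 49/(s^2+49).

Standard pair: w/(s^2+w^2) <-> sin(wt)*u(t)
Recognize w^2 = 49, so w = 7; numerator 49 = 7*7.
f(t) = 7*sin(7t)*u(t)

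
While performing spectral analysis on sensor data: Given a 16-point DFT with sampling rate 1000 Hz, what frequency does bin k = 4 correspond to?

The frequency of DFT bin k is: f_k = k * f_s / N
f_4 = 4 * 1000 / 16 = 250 Hz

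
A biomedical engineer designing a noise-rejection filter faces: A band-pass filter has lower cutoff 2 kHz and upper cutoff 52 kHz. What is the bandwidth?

Bandwidth = f_high - f_low
= 52 kHz - 2 kHz = 50 kHz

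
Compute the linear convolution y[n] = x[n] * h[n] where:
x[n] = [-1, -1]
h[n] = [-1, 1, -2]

y[n] = sum_k x[k]*h[n-k]. Output length = len(x) + len(h) - 1 = 2 + 3 - 1 = 4.
y[0] = -1*-1 = 1
y[1] = -1*-1 + -1*1 = 0
y[2] = -1*1 + -1*-2 = 1
y[3] = -1*-2 = 2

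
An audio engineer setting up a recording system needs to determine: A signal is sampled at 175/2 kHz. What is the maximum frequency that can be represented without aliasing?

The maximum frequency that can be represented without aliasing
is the Nyquist frequency: f_max = f_s / 2 = 175/2 kHz / 2 = 175/4 kHz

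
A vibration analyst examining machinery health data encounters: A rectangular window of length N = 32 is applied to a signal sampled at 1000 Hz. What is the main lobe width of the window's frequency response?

For a rectangular window of length N,
the main lobe width in frequency is 2*f_s/N.
= 2*1000/32 = 125/2 Hz
This determines the minimum frequency separation for resolving two sinusoids.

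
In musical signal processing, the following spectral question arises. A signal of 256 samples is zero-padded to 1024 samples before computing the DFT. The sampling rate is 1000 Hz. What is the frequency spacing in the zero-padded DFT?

Original DFT: N = 256, resolution = f_s/N = 1000/256 = 125/32 Hz
Zero-padded DFT: N = 1024, resolution = f_s/N = 1000/1024 = 125/128 Hz
Zero-padding interpolates the spectrum (finer frequency grid)
but does NOT improve the true spectral resolution (ability to resolve close frequencies).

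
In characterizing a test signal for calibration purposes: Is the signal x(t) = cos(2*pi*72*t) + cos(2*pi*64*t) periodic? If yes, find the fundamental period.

f1 = 72 Hz, f2 = 64 Hz
Period T1 = 1/72, T2 = 1/64
Ratio T1/T2 = 64/72, which is rational.
The signal is periodic with fundamental period T = 1/GCD(72,64) = 1/8 s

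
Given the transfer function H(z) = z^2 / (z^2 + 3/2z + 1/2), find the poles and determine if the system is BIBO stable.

Poles are roots of the denominator: z^2 + 3/2z + 1/2 = 0.
Quadratic formula: z = [-(3/2) +/- sqrt((3/2)^2 - 4*(1/2))] / 2
Discriminant = 9/4 - 2 = 1/4; sqrt = 1/2.
z = (-3/2 +/- 1/2) / 2 => z = -1/2 or z = -1.
|p1| = 1, |p2| = 1/2.
For BIBO stability, all poles must lie inside the unit circle (|p| < 1).
System is UNSTABLE since at least one |p| >= 1.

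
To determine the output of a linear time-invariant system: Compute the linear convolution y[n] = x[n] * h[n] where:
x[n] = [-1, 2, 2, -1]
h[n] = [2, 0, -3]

y[n] = sum_k x[k]*h[n-k]. Output length = len(x) + len(h) - 1 = 4 + 3 - 1 = 6.
y[0] = -1*2 = -2
y[1] = 2*2 + -1*0 = 4
y[2] = 2*2 + 2*0 + -1*-3 = 7
y[3] = -1*2 + 2*0 + 2*-3 = -8
y[4] = -1*0 + 2*-3 = -6
y[5] = -1*-3 = 3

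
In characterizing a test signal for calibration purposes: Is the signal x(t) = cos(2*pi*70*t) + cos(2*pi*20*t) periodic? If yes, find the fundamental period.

f1 = 70 Hz, f2 = 20 Hz
Period T1 = 1/70, T2 = 1/20
Ratio T1/T2 = 20/70, which is rational.
The signal is periodic with fundamental period T = 1/GCD(70,20) = 1/10 s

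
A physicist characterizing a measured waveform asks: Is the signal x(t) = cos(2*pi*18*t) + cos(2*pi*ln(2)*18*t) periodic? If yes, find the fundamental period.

f1 = 18 Hz, f2 = 18*ln(2) Hz
Ratio f2/f1 = ln(2), which is irrational.
Since the frequency ratio is irrational, no common period exists.
The signal is not periodic.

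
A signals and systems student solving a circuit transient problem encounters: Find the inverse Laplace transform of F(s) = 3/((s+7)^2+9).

Standard pair: w/((s+a)^2+w^2) <-> e^(-at)*sin(wt)*u(t)
With a=7, w=3: f(t) = e^(-7t)*sin(3t)*u(t)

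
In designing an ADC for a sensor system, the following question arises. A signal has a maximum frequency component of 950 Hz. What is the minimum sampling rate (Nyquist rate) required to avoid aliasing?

By the Nyquist-Shannon sampling theorem,
the minimum sampling rate (Nyquist rate) must be at least 2 * f_max.
Nyquist rate = 2 * 950 Hz = 1900 Hz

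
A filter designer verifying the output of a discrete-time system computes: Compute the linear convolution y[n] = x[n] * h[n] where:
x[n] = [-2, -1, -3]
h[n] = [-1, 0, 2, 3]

y[n] = sum_k x[k]*h[n-k]. Output length = len(x) + len(h) - 1 = 3 + 4 - 1 = 6.
y[0] = -2*-1 = 2
y[1] = -1*-1 + -2*0 = 1
y[2] = -3*-1 + -1*0 + -2*2 = -1
y[3] = -3*0 + -1*2 + -2*3 = -8
y[4] = -3*2 + -1*3 = -9
y[5] = -3*3 = -9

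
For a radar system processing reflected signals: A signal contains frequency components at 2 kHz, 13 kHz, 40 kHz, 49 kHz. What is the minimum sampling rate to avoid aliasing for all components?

The highest frequency component is f_max = 49 kHz.
Nyquist rate = 2 * f_max = 2 * 49 kHz = 98 kHz.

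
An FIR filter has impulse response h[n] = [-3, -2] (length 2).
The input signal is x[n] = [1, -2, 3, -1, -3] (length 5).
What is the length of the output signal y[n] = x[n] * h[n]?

For linear convolution, the output length is:
len(y) = len(x) + len(h) - 1 = 5 + 2 - 1 = 6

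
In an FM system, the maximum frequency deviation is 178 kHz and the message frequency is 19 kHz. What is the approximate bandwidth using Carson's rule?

Carson's rule: BW = 2*(delta_f + f_m)
= 2*(178 + 19) kHz = 394 kHz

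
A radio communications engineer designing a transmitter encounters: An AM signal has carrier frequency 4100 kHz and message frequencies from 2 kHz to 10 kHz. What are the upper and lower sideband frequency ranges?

Upper sideband (USB) = fc + [fm_low, fm_high] = 4100 + [2, 10] = [4102, 4110] kHz
Lower sideband (LSB) = fc - [fm_high, fm_low] = 4100 - [10, 2] = [4090, 4098] kHz
Total occupied spectrum: 4090 kHz to 4110 kHz (plus carrier at 4100 kHz)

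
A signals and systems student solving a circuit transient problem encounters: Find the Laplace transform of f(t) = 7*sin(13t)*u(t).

Standard pair: sin(wt)*u(t) <-> w/(s^2+w^2)
With w = 13: L{7*sin(13t)*u(t)} = 91/(s^2+169)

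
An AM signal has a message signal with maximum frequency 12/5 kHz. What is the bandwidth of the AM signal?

In AM (double-sideband), the bandwidth is twice the message frequency.
BW = 2 * f_m = 2 * 12/5 kHz = 24/5 kHz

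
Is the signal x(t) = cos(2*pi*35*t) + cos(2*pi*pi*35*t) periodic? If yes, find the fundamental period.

f1 = 35 Hz, f2 = 35*pi Hz
Ratio f2/f1 = pi, which is irrational.
Since the frequency ratio is irrational, no common period exists.
The signal is not periodic.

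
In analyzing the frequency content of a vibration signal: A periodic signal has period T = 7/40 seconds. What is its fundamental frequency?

The fundamental frequency is the reciprocal of the period.
f = 1/T = 1/(7/40) = 40/7 Hz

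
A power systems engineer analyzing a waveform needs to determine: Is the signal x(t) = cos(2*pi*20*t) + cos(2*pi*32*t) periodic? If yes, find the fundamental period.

f1 = 20 Hz, f2 = 32 Hz
Period T1 = 1/20, T2 = 1/32
Ratio T1/T2 = 32/20, which is rational.
The signal is periodic with fundamental period T = 1/GCD(20,32) = 1/4 s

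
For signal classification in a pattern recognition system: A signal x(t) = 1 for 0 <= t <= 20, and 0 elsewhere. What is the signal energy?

Energy = integral of |x(t)|^2 dt over the signal duration
= 1^2 * 20 = 1 * 20 = 20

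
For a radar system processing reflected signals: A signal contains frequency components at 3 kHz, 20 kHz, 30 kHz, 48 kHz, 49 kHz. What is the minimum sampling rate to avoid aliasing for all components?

The highest frequency component is f_max = 49 kHz.
Nyquist rate = 2 * f_max = 2 * 49 kHz = 98 kHz.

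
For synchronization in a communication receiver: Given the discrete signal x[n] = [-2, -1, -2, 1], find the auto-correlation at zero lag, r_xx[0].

The auto-correlation at zero lag r_xx[0] equals the signal energy.
r_xx[0] = sum of x[n]^2 = (-2)^2 + (-1)^2 + (-2)^2 + 1^2
= 4 + 1 + 4 + 1 = 10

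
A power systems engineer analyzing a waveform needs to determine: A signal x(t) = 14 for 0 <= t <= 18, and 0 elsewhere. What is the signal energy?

Energy = integral of |x(t)|^2 dt over the signal duration
= 14^2 * 18 = 196 * 18 = 3528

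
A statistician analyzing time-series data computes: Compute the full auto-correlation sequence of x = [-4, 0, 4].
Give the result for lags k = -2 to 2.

r_xx[k] = sum_m x[m]*x[m+k], indexed from 0, for k = -2 to 2:
  r_xx[-2] = x[2]*x[0] = -16
  r_xx[-1] = x[1]*x[0] + x[2]*x[1] = 0
  r_xx[0] = x[0]*x[0] + x[1]*x[1] + x[2]*x[2] = 32
  r_xx[1] = x[0]*x[1] + x[1]*x[2] = 0
  r_xx[2] = x[0]*x[2] = -16
r_xx = [-16, 0, 32, 0, -16]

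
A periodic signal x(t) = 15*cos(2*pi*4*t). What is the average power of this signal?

Average power of A*cos(wt) is A^2/2.
P = 15^2 / 2 = 225/2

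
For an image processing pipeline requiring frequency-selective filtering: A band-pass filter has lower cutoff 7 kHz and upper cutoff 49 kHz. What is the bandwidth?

Bandwidth = f_high - f_low
= 49 kHz - 7 kHz = 42 kHz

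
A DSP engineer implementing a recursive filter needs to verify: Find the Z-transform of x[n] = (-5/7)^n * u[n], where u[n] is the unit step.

The Z-transform of a^n * u[n] is z/(z-a) for |z| > |a|.
Here a = -5/7, so X(z) = z/(z - (-5/7)) = 7z/(7z + 5)
ROC: |z| > 5/7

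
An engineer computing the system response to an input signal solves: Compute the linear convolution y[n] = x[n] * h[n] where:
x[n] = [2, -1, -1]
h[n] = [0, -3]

y[n] = sum_k x[k]*h[n-k]. Output length = len(x) + len(h) - 1 = 3 + 2 - 1 = 4.
y[0] = 2*0 = 0
y[1] = -1*0 + 2*-3 = -6
y[2] = -1*0 + -1*-3 = 3
y[3] = -1*-3 = 3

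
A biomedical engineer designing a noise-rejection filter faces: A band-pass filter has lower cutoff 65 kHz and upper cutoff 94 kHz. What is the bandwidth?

Bandwidth = f_high - f_low
= 94 kHz - 65 kHz = 29 kHz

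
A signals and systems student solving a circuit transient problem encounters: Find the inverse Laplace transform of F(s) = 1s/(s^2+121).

Standard pair: s/(s^2+w^2) <-> cos(wt)*u(t)
With k=1, w=11: f(t) = cos(11t)*u(t)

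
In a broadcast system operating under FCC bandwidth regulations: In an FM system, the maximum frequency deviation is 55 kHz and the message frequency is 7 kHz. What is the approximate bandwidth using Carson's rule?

Carson's rule: BW = 2*(delta_f + f_m)
= 2*(55 + 7) kHz = 124 kHz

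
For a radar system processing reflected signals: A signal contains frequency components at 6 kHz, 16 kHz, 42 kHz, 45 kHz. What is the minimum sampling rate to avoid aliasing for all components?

The highest frequency component is f_max = 45 kHz.
Nyquist rate = 2 * f_max = 2 * 45 kHz = 90 kHz.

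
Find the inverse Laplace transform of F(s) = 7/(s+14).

Standard pair: k/(s+a) <-> k*e^(-at)*u(t)
With k=7, a=14: f(t) = 7*e^(-14t)*u(t)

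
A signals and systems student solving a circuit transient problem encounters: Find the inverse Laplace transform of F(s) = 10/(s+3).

Standard pair: k/(s+a) <-> k*e^(-at)*u(t)
With k=10, a=3: f(t) = 10*e^(-3t)*u(t)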